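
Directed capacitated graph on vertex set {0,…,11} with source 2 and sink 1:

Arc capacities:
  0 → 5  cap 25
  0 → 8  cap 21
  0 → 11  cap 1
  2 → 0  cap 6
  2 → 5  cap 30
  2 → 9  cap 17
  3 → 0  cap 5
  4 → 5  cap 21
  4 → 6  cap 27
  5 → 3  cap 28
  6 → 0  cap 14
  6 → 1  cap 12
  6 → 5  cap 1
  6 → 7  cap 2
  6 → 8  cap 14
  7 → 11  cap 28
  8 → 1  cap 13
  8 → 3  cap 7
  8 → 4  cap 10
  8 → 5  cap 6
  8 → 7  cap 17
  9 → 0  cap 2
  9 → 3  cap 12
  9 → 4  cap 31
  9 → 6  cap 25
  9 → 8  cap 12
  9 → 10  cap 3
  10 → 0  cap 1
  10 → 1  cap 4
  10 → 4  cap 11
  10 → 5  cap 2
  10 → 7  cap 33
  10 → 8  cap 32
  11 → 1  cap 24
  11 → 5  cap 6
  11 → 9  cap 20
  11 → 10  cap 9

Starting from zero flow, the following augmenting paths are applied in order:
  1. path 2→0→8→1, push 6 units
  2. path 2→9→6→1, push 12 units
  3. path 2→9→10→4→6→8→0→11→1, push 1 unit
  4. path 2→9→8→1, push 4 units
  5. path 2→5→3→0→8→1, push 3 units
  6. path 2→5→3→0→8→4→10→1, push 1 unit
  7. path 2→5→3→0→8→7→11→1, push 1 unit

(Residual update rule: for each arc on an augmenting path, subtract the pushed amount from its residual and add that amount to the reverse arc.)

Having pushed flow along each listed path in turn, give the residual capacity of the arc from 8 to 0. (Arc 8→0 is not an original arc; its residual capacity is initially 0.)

after path 1 (2→0→8→1, push 6): res(8,0)=6
after path 2 (2→9→6→1, push 12): res(8,0)=6
after path 3 (2→9→10→4→6→8→0→11→1, push 1): res(8,0)=5
after path 4 (2→9→8→1, push 4): res(8,0)=5
after path 5 (2→5→3→0→8→1, push 3): res(8,0)=8
after path 6 (2→5→3→0→8→4→10→1, push 1): res(8,0)=9
after path 7 (2→5→3→0→8→7→11→1, push 1): res(8,0)=10

Residual capacity of (8,0): 10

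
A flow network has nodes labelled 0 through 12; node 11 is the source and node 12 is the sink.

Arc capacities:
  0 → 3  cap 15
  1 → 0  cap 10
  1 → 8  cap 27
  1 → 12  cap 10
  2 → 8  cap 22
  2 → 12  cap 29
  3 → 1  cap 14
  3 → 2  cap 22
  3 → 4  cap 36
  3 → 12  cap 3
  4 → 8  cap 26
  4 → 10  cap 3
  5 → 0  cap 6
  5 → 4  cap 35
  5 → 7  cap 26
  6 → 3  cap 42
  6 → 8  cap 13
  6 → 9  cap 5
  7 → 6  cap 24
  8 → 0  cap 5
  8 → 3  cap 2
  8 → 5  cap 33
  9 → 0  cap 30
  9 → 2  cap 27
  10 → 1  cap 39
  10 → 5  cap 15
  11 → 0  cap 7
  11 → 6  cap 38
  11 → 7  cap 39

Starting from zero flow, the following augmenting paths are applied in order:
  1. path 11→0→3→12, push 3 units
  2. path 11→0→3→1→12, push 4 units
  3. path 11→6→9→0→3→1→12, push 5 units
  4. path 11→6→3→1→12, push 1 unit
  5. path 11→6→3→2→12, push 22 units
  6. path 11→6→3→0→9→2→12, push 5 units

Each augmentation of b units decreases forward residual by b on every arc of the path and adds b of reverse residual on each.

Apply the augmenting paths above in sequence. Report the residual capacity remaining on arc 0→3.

Residual capacity of (0,3): 8

after path 1 (11→0→3→12, push 3): res(0,3)=12
after path 2 (11→0→3→1→12, push 4): res(0,3)=8
after path 3 (11→6→9→0→3→1→12, push 5): res(0,3)=3
after path 4 (11→6→3→1→12, push 1): res(0,3)=3
after path 5 (11→6→3→2→12, push 22): res(0,3)=3
after path 6 (11→6→3→0→9→2→12, push 5): res(0,3)=8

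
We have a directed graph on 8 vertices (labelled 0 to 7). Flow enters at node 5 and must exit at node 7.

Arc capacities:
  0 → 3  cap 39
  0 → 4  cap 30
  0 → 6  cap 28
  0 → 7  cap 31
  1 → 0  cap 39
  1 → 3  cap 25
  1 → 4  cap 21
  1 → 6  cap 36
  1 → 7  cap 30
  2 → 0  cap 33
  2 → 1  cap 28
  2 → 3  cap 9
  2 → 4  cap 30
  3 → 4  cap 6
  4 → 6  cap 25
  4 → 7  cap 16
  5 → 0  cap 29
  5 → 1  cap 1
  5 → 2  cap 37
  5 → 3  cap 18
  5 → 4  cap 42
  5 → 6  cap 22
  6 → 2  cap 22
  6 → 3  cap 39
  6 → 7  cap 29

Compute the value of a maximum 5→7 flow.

augment #1: 5→0→7 bottleneck 29, total now 29
augment #2: 5→1→7 bottleneck 1, total now 30
augment #3: 5→4→7 bottleneck 16, total now 46
augment #4: 5→6→7 bottleneck 22, total now 68
augment #5: 5→2→0→7 bottleneck 2, total now 70
augment #6: 5→2→1→7 bottleneck 28, total now 98
augment #7: 5→4→6→7 bottleneck 7, total now 105

Maximum flow value: 105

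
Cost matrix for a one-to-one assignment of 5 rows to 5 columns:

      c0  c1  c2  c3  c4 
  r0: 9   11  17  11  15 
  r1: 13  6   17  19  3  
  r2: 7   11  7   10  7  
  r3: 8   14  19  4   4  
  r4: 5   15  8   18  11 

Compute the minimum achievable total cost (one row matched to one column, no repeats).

optimal assignment: row0→col1 (cost 11), row1→col4 (cost 3), row2→col2 (cost 7), row3→col3 (cost 4), row4→col0 (cost 5)
total = 11 + 3 + 7 + 4 + 5 = 30

Minimum assignment cost: 30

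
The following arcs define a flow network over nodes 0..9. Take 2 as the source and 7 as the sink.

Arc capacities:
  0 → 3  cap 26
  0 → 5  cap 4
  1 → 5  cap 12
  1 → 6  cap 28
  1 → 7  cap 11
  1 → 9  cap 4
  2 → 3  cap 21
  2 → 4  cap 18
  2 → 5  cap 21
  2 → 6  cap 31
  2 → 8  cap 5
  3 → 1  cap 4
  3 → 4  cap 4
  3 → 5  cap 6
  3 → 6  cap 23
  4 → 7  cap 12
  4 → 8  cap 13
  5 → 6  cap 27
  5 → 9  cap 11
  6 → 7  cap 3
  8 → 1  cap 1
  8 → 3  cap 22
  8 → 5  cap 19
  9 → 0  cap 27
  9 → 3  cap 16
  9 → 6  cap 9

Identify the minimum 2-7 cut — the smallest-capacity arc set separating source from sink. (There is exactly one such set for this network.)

augment #1: 2→4→7 push 12
augment #2: 2→6→7 push 3
augment #3: 2→3→1→7 push 4
augment #4: 2→8→1→7 push 1
max flow = 20; residual-reachable set from 2 gives S-side
cut edges (S→T): {(3,1), (4,7), (6,7), (8,1)} total cap 20

Min-cut arcs: {(3,1), (4,7), (6,7), (8,1)} (total capacity 20)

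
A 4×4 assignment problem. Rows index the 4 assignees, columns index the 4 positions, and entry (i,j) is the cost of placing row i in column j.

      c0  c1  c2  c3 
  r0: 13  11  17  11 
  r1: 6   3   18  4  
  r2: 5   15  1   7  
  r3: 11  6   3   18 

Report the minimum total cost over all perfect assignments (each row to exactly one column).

optimal assignment: row0→col3 (cost 11), row1→col1 (cost 3), row2→col0 (cost 5), row3→col2 (cost 3)
total = 11 + 3 + 5 + 3 = 22

Minimum assignment cost: 22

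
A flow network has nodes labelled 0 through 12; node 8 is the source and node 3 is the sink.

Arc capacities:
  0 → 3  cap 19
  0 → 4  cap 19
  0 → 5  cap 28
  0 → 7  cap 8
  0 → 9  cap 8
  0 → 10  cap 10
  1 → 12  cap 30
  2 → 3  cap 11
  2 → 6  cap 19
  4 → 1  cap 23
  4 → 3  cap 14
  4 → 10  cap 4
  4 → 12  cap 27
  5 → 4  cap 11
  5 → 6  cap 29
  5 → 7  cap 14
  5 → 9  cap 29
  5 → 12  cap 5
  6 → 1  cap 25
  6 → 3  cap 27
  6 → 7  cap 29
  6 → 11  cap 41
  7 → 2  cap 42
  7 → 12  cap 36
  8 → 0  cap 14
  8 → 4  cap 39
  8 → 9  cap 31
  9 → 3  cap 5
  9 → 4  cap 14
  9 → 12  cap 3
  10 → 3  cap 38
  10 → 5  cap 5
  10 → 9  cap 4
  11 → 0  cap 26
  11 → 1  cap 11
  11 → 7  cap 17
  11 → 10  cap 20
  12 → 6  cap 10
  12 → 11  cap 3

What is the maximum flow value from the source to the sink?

Maximum flow value: 50

augment #1: 8→0→3 bottleneck 14, total now 14
augment #2: 8→4→3 bottleneck 14, total now 28
augment #3: 8→9→3 bottleneck 5, total now 33
augment #4: 8→4→10→3 bottleneck 4, total now 37
augment #5: 8→4→12→6→3 bottleneck 10, total now 47
augment #6: 8→4→12→11→0→3 bottleneck 3, total now 50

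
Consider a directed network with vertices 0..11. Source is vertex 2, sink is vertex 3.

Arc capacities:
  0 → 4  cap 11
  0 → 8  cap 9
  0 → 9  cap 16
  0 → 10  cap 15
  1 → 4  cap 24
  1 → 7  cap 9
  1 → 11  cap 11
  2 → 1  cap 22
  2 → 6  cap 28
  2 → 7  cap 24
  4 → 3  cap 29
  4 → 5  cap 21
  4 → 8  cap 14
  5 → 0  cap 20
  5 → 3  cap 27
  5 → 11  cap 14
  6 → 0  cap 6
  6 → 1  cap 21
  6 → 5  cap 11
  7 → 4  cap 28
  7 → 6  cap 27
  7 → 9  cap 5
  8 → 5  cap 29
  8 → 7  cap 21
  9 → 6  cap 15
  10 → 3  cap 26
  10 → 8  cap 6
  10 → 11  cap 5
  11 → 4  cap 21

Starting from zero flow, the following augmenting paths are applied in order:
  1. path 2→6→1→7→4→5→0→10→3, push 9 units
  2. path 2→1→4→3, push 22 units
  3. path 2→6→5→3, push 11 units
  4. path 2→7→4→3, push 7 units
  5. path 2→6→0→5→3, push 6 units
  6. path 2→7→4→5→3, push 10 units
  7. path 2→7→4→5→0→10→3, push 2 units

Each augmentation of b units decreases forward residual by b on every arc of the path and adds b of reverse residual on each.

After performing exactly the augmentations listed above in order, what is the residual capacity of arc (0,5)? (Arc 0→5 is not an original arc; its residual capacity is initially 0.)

Residual capacity of (0,5): 5

after path 1 (2→6→1→7→4→5→0→10→3, push 9): res(0,5)=9
after path 2 (2→1→4→3, push 22): res(0,5)=9
after path 3 (2→6→5→3, push 11): res(0,5)=9
after path 4 (2→7→4→3, push 7): res(0,5)=9
after path 5 (2→6→0→5→3, push 6): res(0,5)=3
after path 6 (2→7→4→5→3, push 10): res(0,5)=3
after path 7 (2→7→4→5→0→10→3, push 2): res(0,5)=5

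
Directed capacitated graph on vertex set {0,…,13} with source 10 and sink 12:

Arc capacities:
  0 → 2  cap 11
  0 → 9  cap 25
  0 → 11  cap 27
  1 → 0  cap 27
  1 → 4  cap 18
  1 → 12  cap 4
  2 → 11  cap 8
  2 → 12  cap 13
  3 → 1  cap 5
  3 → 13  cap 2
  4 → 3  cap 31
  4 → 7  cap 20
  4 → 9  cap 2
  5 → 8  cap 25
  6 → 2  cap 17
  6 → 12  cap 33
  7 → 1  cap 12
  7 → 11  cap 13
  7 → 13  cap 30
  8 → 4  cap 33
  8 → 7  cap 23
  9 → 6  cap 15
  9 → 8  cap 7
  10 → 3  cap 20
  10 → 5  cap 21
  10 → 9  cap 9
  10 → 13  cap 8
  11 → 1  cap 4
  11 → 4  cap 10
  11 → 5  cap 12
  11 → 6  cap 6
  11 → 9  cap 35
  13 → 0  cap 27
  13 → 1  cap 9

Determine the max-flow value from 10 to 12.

Maximum flow value: 36

augment #1: 10→3→1→12 bottleneck 4, total now 4
augment #2: 10→9→6→12 bottleneck 9, total now 13
augment #3: 10→13→0→2→12 bottleneck 8, total now 21
augment #4: 10→3→1→0→2→12 bottleneck 1, total now 22
augment #5: 10→3→13→0→2→12 bottleneck 2, total now 24
augment #6: 10→5→8→4→9→6→12 bottleneck 2, total now 26
augment #7: 10→5→8→7→11→6→12 bottleneck 6, total now 32
augment #8: 10→5→8→7→11→9→6→12 bottleneck 4, total now 36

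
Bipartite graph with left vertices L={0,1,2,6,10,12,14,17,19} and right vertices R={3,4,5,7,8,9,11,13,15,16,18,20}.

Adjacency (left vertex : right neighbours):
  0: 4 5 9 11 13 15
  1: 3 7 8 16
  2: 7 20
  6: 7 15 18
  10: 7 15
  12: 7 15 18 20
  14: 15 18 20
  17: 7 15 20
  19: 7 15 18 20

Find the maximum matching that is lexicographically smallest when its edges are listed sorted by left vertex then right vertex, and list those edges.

|M| = 6 (so the lex-smallest maximum matching has 6 edges)
process left vertices in ascending order; for each, take the smallest-labelled available neighbour that still permits 6 edges overall, or leave it unmatched if none does
lex-smallest matching: {0-4, 1-3, 2-7, 6-15, 12-18, 14-20}

Lex-smallest maximum matching: {(0,4), (1,3), (2,7), (6,15), (12,18), (14,20)}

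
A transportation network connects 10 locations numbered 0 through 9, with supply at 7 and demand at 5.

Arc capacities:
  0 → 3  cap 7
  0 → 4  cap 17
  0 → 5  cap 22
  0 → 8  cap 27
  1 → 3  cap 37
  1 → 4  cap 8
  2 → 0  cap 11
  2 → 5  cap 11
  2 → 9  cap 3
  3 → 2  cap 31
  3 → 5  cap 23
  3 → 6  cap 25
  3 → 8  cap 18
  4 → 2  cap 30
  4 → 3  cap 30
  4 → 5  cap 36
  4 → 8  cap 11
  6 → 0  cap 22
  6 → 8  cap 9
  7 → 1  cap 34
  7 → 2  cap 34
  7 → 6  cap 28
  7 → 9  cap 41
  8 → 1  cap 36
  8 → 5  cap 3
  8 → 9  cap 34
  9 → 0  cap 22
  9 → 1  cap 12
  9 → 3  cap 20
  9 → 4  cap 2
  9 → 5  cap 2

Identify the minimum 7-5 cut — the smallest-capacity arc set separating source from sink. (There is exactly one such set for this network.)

Min-cut arcs: {(0,4), (0,5), (1,4), (2,5), (3,5), (8,5), (9,4), (9,5)} (total capacity 88)

augment #1: 7→2→5 push 11
augment #2: 7→9→5 push 2
augment #3: 7→1→3→5 push 23
augment #4: 7→1→4→5 push 8
augment #5: 7→2→0→5 push 11
augment #6: 7→6→0→5 push 11
augment #7: 7→6→8→5 push 3
augment #8: 7→9→4→5 push 2
augment #9: 7→6→0→4→5 push 11
augment #10: 7→9→0→4→5 push 6
max flow = 88; residual-reachable set from 7 gives S-side
cut edges (S→T): {(0,4), (0,5), (1,4), (2,5), (3,5), (8,5), (9,4), (9,5)} total cap 88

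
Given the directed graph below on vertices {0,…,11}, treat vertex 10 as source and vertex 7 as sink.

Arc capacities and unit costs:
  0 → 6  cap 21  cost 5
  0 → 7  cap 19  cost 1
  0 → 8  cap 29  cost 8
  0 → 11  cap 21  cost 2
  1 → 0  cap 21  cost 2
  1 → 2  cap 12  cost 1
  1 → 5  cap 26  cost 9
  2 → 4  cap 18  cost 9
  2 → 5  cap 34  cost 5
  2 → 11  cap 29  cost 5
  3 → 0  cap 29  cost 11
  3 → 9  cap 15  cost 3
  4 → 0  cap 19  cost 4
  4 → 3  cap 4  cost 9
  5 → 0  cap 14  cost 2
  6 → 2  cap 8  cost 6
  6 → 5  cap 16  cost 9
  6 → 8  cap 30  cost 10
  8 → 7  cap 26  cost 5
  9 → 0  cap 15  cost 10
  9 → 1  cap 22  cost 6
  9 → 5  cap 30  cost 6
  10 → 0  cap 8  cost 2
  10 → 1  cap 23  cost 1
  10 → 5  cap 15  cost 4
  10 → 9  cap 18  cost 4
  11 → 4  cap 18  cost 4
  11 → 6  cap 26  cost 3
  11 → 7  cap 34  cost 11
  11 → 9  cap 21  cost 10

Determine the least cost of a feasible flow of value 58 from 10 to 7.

shortest-cost path #1: 10→0→7 push 8 @ unit cost 3 (adds 24)
shortest-cost path #2: 10→1→0→7 push 11 @ unit cost 4 (adds 44)
shortest-cost path #3: 10→1→0→8→7 push 10 @ unit cost 16 (adds 160)
shortest-cost path #4: 10→1→2→11→7 push 2 @ unit cost 18 (adds 36)
shortest-cost path #5: 10→5→0→8→7 push 14 @ unit cost 19 (adds 266)
shortest-cost path #6: 10→9→0→8→7 push 2 @ unit cost 27 (adds 54)
shortest-cost path #7: 10→9→0→11→7 push 11 @ unit cost 27 (adds 297)
total cost = 881

Minimum cost for 58 units: 881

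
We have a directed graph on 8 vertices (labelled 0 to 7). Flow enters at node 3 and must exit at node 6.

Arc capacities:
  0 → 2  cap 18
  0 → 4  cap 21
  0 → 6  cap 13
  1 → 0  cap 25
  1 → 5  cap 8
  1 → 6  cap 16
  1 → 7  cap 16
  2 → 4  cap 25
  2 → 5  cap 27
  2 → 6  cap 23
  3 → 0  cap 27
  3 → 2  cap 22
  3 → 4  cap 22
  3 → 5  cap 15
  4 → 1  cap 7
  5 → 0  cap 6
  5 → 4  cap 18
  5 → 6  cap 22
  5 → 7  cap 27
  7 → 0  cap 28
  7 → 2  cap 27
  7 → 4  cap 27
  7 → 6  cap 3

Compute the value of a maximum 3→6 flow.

augment #1: 3→0→6 bottleneck 13, total now 13
augment #2: 3→2→6 bottleneck 22, total now 35
augment #3: 3→5→6 bottleneck 15, total now 50
augment #4: 3→0→2→6 bottleneck 1, total now 51
augment #5: 3→4→1→6 bottleneck 7, total now 58
augment #6: 3→0→2→5→6 bottleneck 7, total now 65
augment #7: 3→0→2→5→7→6 bottleneck 3, total now 68

Maximum flow value: 68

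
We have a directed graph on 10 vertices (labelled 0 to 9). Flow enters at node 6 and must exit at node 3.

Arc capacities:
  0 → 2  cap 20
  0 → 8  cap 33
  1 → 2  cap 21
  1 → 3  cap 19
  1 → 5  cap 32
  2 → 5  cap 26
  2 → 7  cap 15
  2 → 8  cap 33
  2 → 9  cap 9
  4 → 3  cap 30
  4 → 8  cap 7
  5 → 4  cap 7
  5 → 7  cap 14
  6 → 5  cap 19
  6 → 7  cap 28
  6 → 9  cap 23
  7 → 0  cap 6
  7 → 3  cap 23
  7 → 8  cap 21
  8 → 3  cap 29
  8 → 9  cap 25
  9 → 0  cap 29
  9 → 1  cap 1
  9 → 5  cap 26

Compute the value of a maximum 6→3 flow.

Maximum flow value: 60

augment #1: 6→7→3 bottleneck 23, total now 23
augment #2: 6→5→4→3 bottleneck 7, total now 30
augment #3: 6→7→8→3 bottleneck 5, total now 35
augment #4: 6→9→1→3 bottleneck 1, total now 36
augment #5: 6→5→7→8→3 bottleneck 12, total now 48
augment #6: 6→9→0→8→3 bottleneck 12, total now 60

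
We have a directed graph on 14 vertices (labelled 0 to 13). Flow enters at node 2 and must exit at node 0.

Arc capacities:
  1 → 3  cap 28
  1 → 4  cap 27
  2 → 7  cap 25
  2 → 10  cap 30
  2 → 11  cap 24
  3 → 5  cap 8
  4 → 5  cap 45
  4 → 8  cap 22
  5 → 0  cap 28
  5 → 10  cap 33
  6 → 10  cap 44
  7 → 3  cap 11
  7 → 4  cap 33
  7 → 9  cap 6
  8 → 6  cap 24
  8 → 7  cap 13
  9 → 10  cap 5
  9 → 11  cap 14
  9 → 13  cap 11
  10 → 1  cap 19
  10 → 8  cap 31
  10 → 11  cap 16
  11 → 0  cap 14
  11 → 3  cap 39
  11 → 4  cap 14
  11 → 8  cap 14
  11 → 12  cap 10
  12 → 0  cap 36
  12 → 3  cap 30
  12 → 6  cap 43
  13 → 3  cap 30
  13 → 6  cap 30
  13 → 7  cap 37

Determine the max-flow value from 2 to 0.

Maximum flow value: 52

augment #1: 2→11→0 bottleneck 14, total now 14
augment #2: 2→11→12→0 bottleneck 10, total now 24
augment #3: 2→7→3→5→0 bottleneck 8, total now 32
augment #4: 2→7→4→5→0 bottleneck 17, total now 49
augment #5: 2→10→1→4→5→0 bottleneck 3, total now 52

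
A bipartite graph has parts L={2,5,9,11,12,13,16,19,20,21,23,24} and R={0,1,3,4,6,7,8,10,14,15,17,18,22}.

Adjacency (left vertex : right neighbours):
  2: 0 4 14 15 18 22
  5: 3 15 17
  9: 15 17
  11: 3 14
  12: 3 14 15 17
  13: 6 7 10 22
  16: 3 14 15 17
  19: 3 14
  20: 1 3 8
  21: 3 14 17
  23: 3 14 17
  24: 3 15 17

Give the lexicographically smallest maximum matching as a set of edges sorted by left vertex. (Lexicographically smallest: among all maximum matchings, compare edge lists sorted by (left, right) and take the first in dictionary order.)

|M| = 7 (so the lex-smallest maximum matching has 7 edges)
process left vertices in ascending order; for each, take the smallest-labelled available neighbour that still permits 7 edges overall, or leave it unmatched if none does
lex-smallest matching: {2-0, 5-3, 9-15, 11-14, 12-17, 13-6, 20-1}

Lex-smallest maximum matching: {(2,0), (5,3), (9,15), (11,14), (12,17), (13,6), (20,1)}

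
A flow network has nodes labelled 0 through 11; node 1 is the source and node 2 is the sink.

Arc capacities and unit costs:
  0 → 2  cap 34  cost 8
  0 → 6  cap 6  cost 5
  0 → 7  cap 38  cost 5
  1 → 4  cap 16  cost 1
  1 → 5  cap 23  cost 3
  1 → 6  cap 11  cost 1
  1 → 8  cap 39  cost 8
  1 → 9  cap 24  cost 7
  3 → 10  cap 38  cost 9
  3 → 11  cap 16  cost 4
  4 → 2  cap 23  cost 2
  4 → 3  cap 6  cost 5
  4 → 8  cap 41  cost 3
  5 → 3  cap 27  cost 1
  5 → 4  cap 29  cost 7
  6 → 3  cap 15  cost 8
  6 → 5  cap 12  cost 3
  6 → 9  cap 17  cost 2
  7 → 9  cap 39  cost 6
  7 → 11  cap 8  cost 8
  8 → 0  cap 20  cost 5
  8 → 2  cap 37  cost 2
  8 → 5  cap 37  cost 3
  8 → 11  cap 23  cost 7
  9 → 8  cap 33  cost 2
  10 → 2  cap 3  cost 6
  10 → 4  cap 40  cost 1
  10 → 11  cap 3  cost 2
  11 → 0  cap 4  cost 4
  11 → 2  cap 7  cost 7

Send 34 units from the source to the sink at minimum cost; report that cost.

Minimum cost for 34 units: 195

shortest-cost path #1: 1→4→2 push 16 @ unit cost 3 (adds 48)
shortest-cost path #2: 1→6→9→8→2 push 11 @ unit cost 7 (adds 77)
shortest-cost path #3: 1→8→2 push 7 @ unit cost 10 (adds 70)
total cost = 195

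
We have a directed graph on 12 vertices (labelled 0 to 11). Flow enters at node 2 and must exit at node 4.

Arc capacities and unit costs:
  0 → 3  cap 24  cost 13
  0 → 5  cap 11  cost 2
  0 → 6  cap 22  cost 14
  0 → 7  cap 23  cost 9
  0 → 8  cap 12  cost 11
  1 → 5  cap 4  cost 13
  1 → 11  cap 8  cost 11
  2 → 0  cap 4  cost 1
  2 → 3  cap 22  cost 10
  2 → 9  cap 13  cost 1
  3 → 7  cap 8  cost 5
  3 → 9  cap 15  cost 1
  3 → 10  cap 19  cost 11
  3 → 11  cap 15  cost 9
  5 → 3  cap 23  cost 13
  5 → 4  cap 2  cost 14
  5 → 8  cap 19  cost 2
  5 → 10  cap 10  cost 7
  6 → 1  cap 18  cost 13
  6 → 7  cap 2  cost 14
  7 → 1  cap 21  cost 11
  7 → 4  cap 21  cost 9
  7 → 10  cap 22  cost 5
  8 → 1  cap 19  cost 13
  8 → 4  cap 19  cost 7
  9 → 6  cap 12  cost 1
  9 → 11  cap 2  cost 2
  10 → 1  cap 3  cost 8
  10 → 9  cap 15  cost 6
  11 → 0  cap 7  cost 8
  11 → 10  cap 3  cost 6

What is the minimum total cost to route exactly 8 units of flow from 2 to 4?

shortest-cost path #1: 2→0→5→8→4 push 4 @ unit cost 12 (adds 48)
shortest-cost path #2: 2→9→11→0→5→8→4 push 2 @ unit cost 22 (adds 44)
shortest-cost path #3: 2→3→7→4 push 2 @ unit cost 24 (adds 48)
total cost = 140

Minimum cost for 8 units: 140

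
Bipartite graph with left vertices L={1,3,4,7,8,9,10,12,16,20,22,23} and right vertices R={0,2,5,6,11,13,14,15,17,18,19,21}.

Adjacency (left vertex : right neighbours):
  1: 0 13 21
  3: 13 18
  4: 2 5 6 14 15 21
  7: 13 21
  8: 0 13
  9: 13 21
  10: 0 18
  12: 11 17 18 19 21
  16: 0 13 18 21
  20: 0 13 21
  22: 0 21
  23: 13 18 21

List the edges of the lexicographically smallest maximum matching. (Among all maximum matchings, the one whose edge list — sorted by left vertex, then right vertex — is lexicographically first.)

|M| = 6 (so the lex-smallest maximum matching has 6 edges)
process left vertices in ascending order; for each, take the smallest-labelled available neighbour that still permits 6 edges overall, or leave it unmatched if none does
lex-smallest matching: {1-0, 3-13, 4-2, 7-21, 10-18, 12-11}

Lex-smallest maximum matching: {(1,0), (3,13), (4,2), (7,21), (10,18), (12,11)}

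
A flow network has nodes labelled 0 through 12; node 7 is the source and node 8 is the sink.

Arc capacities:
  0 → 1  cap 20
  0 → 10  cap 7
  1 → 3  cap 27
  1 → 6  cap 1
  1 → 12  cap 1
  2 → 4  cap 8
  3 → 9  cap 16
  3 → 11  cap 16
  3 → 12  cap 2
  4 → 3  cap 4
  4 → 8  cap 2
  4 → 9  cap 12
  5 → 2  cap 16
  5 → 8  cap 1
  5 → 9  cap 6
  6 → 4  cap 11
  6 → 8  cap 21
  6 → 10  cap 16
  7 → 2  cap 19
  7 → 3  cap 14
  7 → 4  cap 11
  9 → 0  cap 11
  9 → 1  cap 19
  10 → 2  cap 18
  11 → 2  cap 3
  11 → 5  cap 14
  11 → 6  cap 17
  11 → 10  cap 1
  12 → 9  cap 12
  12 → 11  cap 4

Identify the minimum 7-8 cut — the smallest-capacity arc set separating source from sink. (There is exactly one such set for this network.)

Min-cut arcs: {(1,6), (4,8), (5,8), (11,6)} (total capacity 21)

augment #1: 7→4→8 push 2
augment #2: 7→3→11→5→8 push 1
augment #3: 7→3→11→6→8 push 13
augment #4: 7→4→3→11→6→8 push 2
augment #5: 7→4→9→1→6→8 push 1
augment #6: 7→4→3→12→11→6→8 push 2
max flow = 21; residual-reachable set from 7 gives S-side
cut edges (S→T): {(1,6), (4,8), (5,8), (11,6)} total cap 21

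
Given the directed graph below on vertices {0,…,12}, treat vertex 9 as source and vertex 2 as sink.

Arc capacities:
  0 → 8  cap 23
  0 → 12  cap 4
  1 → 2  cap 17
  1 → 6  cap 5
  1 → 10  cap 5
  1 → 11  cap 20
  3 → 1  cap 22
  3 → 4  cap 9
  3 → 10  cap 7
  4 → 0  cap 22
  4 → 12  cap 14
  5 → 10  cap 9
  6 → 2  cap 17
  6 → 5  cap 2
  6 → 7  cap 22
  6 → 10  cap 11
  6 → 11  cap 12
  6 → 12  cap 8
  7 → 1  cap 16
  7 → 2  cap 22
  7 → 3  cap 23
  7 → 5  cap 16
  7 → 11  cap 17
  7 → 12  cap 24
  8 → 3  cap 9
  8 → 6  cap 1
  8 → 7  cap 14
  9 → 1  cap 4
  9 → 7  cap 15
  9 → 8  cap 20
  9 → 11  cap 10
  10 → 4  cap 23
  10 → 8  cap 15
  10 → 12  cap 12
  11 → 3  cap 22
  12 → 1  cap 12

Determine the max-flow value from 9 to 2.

Maximum flow value: 45

augment #1: 9→1→2 bottleneck 4, total now 4
augment #2: 9→7→2 bottleneck 15, total now 19
augment #3: 9→8→6→2 bottleneck 1, total now 20
augment #4: 9→8→7→2 bottleneck 7, total now 27
augment #5: 9→8→3→1→2 bottleneck 9, total now 36
augment #6: 9→8→7→1→2 bottleneck 3, total now 39
augment #7: 9→11→3→1→2 bottleneck 1, total now 40
augment #8: 9→11→3→1→6→2 bottleneck 5, total now 45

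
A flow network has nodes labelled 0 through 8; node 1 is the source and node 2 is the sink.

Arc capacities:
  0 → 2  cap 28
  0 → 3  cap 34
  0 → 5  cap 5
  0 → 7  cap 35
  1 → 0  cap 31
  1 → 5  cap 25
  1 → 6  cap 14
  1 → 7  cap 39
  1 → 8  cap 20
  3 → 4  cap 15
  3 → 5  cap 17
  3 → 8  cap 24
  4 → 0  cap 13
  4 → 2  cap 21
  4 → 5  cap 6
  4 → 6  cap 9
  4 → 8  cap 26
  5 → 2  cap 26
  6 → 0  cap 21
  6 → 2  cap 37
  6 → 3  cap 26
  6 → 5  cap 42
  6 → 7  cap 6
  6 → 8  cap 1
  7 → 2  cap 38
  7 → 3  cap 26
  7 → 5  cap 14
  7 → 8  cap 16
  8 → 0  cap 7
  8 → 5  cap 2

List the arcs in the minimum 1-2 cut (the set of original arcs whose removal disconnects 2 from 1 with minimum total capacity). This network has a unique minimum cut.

augment #1: 1→0→2 push 28
augment #2: 1→5→2 push 25
augment #3: 1→6→2 push 14
augment #4: 1→7→2 push 38
augment #5: 1→0→5→2 push 1
augment #6: 1→0→3→4→2 push 2
augment #7: 1→7→3→4→2 push 1
augment #8: 1→8→0→3→4→2 push 7
augment #9: 1→8→5→0→3→4→2 push 1
max flow = 117; residual-reachable set from 1 gives S-side
cut edges (S→T): {(1,0), (1,6), (1,7), (5,2), (8,0)} total cap 117

Min-cut arcs: {(1,0), (1,6), (1,7), (5,2), (8,0)} (total capacity 117)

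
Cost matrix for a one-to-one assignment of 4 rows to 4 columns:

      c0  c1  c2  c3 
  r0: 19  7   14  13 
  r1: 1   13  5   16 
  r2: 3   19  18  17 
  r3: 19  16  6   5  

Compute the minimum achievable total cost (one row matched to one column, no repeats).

optimal assignment: row0→col1 (cost 7), row1→col2 (cost 5), row2→col0 (cost 3), row3→col3 (cost 5)
total = 7 + 5 + 3 + 5 = 20

Minimum assignment cost: 20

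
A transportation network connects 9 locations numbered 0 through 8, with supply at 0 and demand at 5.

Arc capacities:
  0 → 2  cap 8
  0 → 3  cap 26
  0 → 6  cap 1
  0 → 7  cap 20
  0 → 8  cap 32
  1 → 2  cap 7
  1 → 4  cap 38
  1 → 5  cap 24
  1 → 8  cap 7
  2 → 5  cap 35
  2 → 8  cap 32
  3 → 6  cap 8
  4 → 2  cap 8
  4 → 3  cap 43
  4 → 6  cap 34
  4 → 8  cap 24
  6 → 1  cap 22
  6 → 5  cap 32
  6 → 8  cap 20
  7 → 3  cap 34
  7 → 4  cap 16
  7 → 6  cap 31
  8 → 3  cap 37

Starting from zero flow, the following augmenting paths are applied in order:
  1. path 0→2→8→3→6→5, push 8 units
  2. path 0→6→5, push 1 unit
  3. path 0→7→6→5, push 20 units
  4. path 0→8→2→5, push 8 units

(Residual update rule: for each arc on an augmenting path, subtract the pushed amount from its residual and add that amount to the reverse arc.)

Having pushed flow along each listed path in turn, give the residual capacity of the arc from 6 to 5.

after path 1 (0→2→8→3→6→5, push 8): res(6,5)=24
after path 2 (0→6→5, push 1): res(6,5)=23
after path 3 (0→7→6→5, push 20): res(6,5)=3
after path 4 (0→8→2→5, push 8): res(6,5)=3

Residual capacity of (6,5): 3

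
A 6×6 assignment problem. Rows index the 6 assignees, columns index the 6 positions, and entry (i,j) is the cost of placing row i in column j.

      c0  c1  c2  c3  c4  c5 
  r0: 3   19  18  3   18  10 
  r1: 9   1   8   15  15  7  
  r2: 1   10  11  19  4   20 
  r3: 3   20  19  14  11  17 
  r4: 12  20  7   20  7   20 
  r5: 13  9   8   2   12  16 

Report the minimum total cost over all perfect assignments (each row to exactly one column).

Minimum assignment cost: 27

optimal assignment: row0→col5 (cost 10), row1→col1 (cost 1), row2→col4 (cost 4), row3→col0 (cost 3), row4→col2 (cost 7), row5→col3 (cost 2)
total = 10 + 1 + 4 + 3 + 7 + 2 = 27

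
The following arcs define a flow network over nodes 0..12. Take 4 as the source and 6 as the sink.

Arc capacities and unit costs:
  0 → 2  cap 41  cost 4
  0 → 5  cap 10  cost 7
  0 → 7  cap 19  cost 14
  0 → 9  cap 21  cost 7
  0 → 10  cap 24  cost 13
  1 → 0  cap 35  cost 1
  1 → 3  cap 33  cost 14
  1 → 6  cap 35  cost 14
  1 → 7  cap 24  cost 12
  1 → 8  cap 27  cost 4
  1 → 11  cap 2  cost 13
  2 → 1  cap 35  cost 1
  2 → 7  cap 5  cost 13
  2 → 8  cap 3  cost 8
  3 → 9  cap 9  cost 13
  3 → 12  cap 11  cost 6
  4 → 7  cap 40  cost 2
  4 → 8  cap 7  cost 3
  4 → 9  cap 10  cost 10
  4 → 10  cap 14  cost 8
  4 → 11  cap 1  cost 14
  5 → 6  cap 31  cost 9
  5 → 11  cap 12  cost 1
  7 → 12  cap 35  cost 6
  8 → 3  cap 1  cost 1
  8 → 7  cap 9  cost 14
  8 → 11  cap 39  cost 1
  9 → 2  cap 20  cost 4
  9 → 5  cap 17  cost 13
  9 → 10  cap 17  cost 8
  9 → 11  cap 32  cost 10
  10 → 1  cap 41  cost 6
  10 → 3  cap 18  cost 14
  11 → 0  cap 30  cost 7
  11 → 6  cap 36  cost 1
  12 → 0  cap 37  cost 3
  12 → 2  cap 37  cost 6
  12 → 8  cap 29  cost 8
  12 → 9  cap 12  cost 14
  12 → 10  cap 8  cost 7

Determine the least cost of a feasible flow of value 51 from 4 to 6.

Minimum cost for 51 units: 967

shortest-cost path #1: 4→8→11→6 push 7 @ unit cost 5 (adds 35)
shortest-cost path #2: 4→11→6 push 1 @ unit cost 15 (adds 15)
shortest-cost path #3: 4→7→12→8→11→6 push 28 @ unit cost 18 (adds 504)
shortest-cost path #4: 4→7→12→0→5→6 push 7 @ unit cost 27 (adds 189)
shortest-cost path #5: 4→10→1→6 push 8 @ unit cost 28 (adds 224)
total cost = 967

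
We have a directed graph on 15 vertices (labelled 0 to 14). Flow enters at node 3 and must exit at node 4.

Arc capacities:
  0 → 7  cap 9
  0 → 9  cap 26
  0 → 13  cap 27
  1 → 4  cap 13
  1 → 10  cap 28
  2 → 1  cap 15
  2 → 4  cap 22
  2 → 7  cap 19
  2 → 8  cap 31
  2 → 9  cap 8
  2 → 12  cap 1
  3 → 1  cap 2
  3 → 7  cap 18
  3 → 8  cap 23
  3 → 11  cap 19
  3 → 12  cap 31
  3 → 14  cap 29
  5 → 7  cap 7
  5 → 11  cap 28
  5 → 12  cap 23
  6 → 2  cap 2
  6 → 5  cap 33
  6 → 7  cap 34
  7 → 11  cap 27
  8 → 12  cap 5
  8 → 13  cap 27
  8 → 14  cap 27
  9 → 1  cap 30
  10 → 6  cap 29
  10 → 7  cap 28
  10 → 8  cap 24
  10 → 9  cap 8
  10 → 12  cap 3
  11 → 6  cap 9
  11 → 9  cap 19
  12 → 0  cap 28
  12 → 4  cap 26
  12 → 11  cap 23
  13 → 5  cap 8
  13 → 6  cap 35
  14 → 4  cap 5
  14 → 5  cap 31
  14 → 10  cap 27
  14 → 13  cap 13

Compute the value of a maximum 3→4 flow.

Maximum flow value: 46

augment #1: 3→1→4 bottleneck 2, total now 2
augment #2: 3→12→4 bottleneck 26, total now 28
augment #3: 3→14→4 bottleneck 5, total now 33
augment #4: 3→11→6→2→4 bottleneck 2, total now 35
augment #5: 3→11→9→1→4 bottleneck 11, total now 46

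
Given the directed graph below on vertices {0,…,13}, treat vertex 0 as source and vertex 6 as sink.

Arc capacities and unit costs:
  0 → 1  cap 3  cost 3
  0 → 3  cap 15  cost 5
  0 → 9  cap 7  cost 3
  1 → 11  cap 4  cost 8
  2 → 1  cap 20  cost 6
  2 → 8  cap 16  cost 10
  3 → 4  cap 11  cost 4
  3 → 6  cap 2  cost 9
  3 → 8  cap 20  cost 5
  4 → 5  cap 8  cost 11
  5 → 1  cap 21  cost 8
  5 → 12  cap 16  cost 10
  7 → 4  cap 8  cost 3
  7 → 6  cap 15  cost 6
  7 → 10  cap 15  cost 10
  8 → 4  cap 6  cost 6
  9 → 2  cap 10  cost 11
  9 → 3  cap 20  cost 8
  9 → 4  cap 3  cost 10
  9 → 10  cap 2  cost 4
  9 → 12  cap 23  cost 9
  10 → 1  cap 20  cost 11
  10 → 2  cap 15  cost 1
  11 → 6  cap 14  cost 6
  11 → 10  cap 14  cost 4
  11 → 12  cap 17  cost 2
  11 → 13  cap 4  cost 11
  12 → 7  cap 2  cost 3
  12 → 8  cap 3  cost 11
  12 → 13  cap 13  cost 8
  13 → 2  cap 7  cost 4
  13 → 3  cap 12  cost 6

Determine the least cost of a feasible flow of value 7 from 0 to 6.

shortest-cost path #1: 0→3→6 push 2 @ unit cost 14 (adds 28)
shortest-cost path #2: 0→1→11→6 push 3 @ unit cost 17 (adds 51)
shortest-cost path #3: 0→9→12→7→6 push 2 @ unit cost 21 (adds 42)
total cost = 121

Minimum cost for 7 units: 121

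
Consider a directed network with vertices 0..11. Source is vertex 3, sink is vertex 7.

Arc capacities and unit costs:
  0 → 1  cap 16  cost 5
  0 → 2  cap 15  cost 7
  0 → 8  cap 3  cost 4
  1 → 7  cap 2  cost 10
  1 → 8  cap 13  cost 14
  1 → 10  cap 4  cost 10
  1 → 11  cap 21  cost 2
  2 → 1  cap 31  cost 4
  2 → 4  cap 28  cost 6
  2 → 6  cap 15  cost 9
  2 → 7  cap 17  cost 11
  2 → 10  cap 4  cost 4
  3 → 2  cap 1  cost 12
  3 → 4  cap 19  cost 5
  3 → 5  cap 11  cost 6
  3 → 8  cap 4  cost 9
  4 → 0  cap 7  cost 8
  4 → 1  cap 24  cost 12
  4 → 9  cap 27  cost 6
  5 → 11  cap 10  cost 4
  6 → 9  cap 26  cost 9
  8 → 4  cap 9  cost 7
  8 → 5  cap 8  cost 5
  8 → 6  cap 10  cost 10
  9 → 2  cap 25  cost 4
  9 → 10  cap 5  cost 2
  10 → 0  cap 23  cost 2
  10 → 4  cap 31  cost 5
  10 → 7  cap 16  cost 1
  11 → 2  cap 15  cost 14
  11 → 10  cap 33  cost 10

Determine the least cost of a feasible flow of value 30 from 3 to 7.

shortest-cost path #1: 3→4→9→10→7 push 5 @ unit cost 14 (adds 70)
shortest-cost path #2: 3→2→10→7 push 1 @ unit cost 17 (adds 17)
shortest-cost path #3: 3→4→9→2→10→7 push 3 @ unit cost 20 (adds 60)
shortest-cost path #4: 3→5→11→10→7 push 7 @ unit cost 21 (adds 147)
shortest-cost path #5: 3→4→9→2→7 push 11 @ unit cost 26 (adds 286)
shortest-cost path #6: 3→5→11→10→2→7 push 3 @ unit cost 27 (adds 81)
total cost = 661

Minimum cost for 30 units: 661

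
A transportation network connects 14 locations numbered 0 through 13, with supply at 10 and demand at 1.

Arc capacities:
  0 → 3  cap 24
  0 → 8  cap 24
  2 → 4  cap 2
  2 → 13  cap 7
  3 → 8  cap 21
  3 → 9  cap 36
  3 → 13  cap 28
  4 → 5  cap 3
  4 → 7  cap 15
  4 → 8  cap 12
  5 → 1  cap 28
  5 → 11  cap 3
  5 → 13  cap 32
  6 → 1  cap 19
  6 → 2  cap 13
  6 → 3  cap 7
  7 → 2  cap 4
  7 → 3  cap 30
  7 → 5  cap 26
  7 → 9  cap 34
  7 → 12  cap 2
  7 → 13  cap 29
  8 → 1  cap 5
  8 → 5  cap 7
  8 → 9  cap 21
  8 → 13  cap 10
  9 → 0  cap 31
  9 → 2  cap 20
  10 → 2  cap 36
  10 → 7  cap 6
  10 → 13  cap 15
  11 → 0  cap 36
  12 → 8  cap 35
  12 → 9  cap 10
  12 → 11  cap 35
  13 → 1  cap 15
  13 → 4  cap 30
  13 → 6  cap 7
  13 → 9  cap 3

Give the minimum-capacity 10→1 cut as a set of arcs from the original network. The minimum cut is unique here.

Min-cut arcs: {(2,4), (2,13), (10,7), (10,13)} (total capacity 30)

augment #1: 10→13→1 push 15
augment #2: 10→7→5→1 push 6
augment #3: 10→2→4→5→1 push 2
augment #4: 10→2→13→6→1 push 7
max flow = 30; residual-reachable set from 10 gives S-side
cut edges (S→T): {(2,4), (2,13), (10,7), (10,13)} total cap 30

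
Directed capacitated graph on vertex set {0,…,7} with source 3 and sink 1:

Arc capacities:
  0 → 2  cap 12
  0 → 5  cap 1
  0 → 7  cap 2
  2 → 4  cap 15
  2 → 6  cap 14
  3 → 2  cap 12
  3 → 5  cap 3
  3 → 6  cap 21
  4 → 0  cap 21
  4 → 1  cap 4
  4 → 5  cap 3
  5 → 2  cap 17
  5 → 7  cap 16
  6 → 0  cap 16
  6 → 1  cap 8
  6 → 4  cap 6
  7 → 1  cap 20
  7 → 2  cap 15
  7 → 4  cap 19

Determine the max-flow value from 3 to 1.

augment #1: 3→6→1 bottleneck 8, total now 8
augment #2: 3→2→4→1 bottleneck 4, total now 12
augment #3: 3→5→7→1 bottleneck 3, total now 15
augment #4: 3→6→0→7→1 bottleneck 2, total now 17
augment #5: 3→2→4→5→7→1 bottleneck 3, total now 20
augment #6: 3→6→0→5→7→1 bottleneck 1, total now 21

Maximum flow value: 21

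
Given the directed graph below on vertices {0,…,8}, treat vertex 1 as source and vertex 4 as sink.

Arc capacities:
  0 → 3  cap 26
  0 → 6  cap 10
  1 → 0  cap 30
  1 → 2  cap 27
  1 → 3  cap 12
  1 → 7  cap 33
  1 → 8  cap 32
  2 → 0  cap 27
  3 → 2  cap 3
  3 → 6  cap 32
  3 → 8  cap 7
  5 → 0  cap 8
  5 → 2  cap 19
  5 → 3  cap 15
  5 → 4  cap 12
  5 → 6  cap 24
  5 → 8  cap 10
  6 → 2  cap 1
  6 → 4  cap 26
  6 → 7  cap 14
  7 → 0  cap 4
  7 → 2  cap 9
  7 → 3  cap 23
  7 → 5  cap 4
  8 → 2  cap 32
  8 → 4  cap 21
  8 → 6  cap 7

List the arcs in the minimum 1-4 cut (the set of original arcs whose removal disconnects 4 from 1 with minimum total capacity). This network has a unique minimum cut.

Min-cut arcs: {(6,4), (7,5), (8,4)} (total capacity 51)

augment #1: 1→8→4 push 21
augment #2: 1→0→6→4 push 10
augment #3: 1→3→6→4 push 12
augment #4: 1→7→5→4 push 4
augment #5: 1→8→6→4 push 4
max flow = 51; residual-reachable set from 1 gives S-side
cut edges (S→T): {(6,4), (7,5), (8,4)} total cap 51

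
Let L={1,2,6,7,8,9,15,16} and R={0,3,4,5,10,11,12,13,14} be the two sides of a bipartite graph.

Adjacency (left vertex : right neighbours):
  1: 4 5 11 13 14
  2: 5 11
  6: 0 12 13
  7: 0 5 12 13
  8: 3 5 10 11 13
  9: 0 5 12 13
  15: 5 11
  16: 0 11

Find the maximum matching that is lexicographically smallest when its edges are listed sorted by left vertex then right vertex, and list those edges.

Lex-smallest maximum matching: {(1,4), (2,5), (6,0), (7,12), (8,3), (9,13), (15,11)}

|M| = 7 (so the lex-smallest maximum matching has 7 edges)
process left vertices in ascending order; for each, take the smallest-labelled available neighbour that still permits 7 edges overall, or leave it unmatched if none does
lex-smallest matching: {1-4, 2-5, 6-0, 7-12, 8-3, 9-13, 15-11}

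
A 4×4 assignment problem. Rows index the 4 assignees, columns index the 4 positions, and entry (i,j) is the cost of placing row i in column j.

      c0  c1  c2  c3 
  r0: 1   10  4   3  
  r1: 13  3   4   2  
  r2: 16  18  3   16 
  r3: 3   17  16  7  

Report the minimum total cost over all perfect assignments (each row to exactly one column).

Minimum assignment cost: 12

optimal assignment: row0→col3 (cost 3), row1→col1 (cost 3), row2→col2 (cost 3), row3→col0 (cost 3)
total = 3 + 3 + 3 + 3 = 12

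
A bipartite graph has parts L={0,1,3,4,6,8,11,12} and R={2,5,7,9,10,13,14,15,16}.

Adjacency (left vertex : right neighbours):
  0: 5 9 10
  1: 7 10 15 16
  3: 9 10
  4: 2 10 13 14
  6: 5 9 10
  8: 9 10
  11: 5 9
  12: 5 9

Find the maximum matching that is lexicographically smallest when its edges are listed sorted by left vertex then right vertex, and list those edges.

|M| = 5 (so the lex-smallest maximum matching has 5 edges)
process left vertices in ascending order; for each, take the smallest-labelled available neighbour that still permits 5 edges overall, or leave it unmatched if none does
lex-smallest matching: {0-5, 1-7, 3-9, 4-2, 6-10}

Lex-smallest maximum matching: {(0,5), (1,7), (3,9), (4,2), (6,10)}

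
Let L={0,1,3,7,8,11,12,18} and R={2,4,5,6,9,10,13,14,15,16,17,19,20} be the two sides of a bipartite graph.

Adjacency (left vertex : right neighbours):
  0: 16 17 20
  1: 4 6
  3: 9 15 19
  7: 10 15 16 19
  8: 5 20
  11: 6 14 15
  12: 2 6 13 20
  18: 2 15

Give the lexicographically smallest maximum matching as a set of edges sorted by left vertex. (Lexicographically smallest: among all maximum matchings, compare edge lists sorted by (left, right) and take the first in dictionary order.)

Lex-smallest maximum matching: {(0,16), (1,4), (3,9), (7,10), (8,5), (11,6), (12,2), (18,15)}

|M| = 8 (so the lex-smallest maximum matching has 8 edges)
process left vertices in ascending order; for each, take the smallest-labelled available neighbour that still permits 8 edges overall, or leave it unmatched if none does
lex-smallest matching: {0-16, 1-4, 3-9, 7-10, 8-5, 11-6, 12-2, 18-15}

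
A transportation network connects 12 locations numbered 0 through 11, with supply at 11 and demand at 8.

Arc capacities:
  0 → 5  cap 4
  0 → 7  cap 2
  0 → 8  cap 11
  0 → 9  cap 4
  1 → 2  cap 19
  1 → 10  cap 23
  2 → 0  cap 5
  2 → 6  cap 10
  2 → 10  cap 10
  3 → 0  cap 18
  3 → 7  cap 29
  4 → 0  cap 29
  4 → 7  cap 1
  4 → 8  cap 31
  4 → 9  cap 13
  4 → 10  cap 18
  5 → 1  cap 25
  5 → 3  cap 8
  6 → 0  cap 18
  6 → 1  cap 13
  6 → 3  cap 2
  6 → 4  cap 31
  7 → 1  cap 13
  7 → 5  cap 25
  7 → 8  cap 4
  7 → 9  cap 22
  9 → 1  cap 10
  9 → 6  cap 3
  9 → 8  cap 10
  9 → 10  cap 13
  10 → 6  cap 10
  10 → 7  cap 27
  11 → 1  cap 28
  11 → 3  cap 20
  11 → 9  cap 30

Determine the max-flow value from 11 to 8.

Maximum flow value: 48

augment #1: 11→9→8 bottleneck 10, total now 10
augment #2: 11→3→0→8 bottleneck 11, total now 21
augment #3: 11→3→7→8 bottleneck 4, total now 25
augment #4: 11→9→6→4→8 bottleneck 3, total now 28
augment #5: 11→1→2→6→4→8 bottleneck 10, total now 38
augment #6: 11→1→10→6→4→8 bottleneck 10, total now 48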